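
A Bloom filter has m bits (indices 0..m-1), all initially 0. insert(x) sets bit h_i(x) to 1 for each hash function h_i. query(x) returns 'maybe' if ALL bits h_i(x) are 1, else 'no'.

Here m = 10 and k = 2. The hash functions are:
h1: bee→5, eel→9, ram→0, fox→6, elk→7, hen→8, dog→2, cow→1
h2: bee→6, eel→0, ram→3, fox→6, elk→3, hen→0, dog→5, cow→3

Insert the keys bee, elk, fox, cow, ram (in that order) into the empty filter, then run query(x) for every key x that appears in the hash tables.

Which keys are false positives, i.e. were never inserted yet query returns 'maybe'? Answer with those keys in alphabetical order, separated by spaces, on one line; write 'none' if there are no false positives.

Start: bits=0000000000
After insert 'bee': sets bits 5 6 -> bits=0000011000
After insert 'elk': sets bits 3 7 -> bits=0001011100
After insert 'fox': sets bits 6 -> bits=0001011100
After insert 'cow': sets bits 1 3 -> bits=0101011100
After insert 'ram': sets bits 0 3 -> bits=1101011100
Not inserted: dog eel hen — query each against bits=1101011100:
query dog: checks bit2=0, bit5=1 (has a 0) -> no => not a false positive
query eel: checks bit0=1, bit9=0 (has a 0) -> no => not a false positive
query hen: checks bit0=1, bit8=0 (has a 0) -> no => not a false positive
False positives (alphabetical): none

Answer: none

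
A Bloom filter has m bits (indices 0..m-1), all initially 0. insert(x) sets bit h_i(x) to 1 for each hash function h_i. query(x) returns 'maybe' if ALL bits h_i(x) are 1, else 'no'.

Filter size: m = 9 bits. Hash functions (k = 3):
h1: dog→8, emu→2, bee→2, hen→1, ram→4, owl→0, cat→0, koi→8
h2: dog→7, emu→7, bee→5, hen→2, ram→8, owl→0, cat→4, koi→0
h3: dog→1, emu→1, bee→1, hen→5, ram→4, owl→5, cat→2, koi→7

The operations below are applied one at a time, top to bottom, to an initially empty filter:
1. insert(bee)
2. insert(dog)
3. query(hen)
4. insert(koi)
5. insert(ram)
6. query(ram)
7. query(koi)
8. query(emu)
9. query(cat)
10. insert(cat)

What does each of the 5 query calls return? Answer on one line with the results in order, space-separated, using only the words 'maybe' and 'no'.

Start: bits=000000000
Op 1: insert bee -> sets bits 1 2 5 -> bits=011001000
Op 2: insert dog -> sets bits 1 7 8 -> bits=011001011
Op 3: query hen -> checks bit1=1, bit2=1, bit5=1 (all 1) -> maybe
Op 4: insert koi -> sets bits 0 7 8 -> bits=111001011
Op 5: insert ram -> sets bits 4 8 -> bits=111011011
Op 6: query ram -> checks bit4=1, bit8=1 (all 1) -> maybe
Op 7: query koi -> checks bit0=1, bit7=1, bit8=1 (all 1) -> maybe
Op 8: query emu -> checks bit1=1, bit2=1, bit7=1 (all 1) -> maybe
Op 9: query cat -> checks bit0=1, bit2=1, bit4=1 (all 1) -> maybe
Op 10: insert cat -> sets bits 0 2 4 -> bits=111011011
Query results in order: maybe maybe maybe maybe maybe

Answer: maybe maybe maybe maybe maybe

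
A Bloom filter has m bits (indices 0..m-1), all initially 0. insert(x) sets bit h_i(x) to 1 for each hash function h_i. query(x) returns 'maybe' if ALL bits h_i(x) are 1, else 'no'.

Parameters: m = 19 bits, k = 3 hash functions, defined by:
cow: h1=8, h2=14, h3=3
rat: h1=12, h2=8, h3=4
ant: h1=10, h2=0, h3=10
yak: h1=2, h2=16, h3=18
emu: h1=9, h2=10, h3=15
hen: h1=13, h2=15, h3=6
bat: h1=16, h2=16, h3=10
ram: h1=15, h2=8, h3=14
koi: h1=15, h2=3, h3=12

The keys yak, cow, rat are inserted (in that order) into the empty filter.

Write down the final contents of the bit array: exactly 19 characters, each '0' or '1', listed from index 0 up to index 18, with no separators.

Answer: 0011100010001010101

Derivation:
Start: bits=0000000000000000000
After insert 'yak': sets bits 2 16 18 -> bits=0010000000000000101
After insert 'cow': sets bits 3 8 14 -> bits=0011000010000010101
After insert 'rat': sets bits 4 8 12 -> bits=0011100010001010101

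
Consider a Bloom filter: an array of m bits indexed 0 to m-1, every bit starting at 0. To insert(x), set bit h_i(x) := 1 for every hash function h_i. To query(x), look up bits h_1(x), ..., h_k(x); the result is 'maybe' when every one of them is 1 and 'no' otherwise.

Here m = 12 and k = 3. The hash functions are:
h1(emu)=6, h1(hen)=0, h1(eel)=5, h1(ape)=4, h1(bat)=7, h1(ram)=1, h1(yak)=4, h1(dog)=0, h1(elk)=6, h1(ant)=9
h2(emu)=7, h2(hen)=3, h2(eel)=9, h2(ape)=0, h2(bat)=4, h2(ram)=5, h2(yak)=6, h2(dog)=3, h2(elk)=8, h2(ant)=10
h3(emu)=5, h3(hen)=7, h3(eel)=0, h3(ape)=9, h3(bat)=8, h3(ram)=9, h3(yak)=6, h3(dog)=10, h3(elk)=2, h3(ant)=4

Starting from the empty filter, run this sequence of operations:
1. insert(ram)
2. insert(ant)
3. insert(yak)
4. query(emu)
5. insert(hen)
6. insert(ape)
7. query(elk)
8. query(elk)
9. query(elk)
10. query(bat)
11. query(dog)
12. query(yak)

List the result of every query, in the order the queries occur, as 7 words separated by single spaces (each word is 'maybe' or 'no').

Start: bits=000000000000
Op 1: insert ram -> sets bits 1 5 9 -> bits=010001000100
Op 2: insert ant -> sets bits 4 9 10 -> bits=010011000110
Op 3: insert yak -> sets bits 4 6 -> bits=010011100110
Op 4: query emu -> checks bit5=1, bit6=1, bit7=0 (has a 0) -> no
Op 5: insert hen -> sets bits 0 3 7 -> bits=110111110110
Op 6: insert ape -> sets bits 0 4 9 -> bits=110111110110
Op 7: query elk -> checks bit2=0, bit6=1, bit8=0 (has a 0) -> no
Op 8: query elk -> checks bit2=0, bit6=1, bit8=0 (has a 0) -> no
Op 9: query elk -> checks bit2=0, bit6=1, bit8=0 (has a 0) -> no
Op 10: query bat -> checks bit4=1, bit7=1, bit8=0 (has a 0) -> no
Op 11: query dog -> checks bit0=1, bit3=1, bit10=1 (all 1) -> maybe
Op 12: query yak -> checks bit4=1, bit6=1 (all 1) -> maybe
Query results in order: no no no no no maybe maybe

Answer: no no no no no maybe maybe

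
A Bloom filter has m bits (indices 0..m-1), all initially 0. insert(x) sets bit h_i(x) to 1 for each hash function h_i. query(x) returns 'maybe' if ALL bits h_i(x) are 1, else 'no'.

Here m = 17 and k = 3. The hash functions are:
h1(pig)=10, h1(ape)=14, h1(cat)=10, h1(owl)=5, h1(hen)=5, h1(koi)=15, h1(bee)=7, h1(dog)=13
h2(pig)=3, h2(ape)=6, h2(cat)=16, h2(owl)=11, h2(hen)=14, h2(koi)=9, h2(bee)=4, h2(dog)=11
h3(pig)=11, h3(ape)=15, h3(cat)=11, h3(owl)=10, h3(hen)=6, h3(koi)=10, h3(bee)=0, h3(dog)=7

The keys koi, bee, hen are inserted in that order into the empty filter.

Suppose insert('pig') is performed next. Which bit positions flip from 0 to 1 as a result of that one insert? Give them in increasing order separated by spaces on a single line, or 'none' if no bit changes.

Answer: 3 11

Derivation:
Start: bits=00000000000000000
After insert 'koi': sets bits 9 10 15 -> bits=00000000011000010
After insert 'bee': sets bits 0 4 7 -> bits=10001001011000010
After insert 'hen': sets bits 5 6 14 -> bits=10001111011000110
insert 'pig' would touch bits 3 10 11; currently bit3=0, bit10=1, bit11=0
Bits that are 0 among those (would change 0->1): 3 11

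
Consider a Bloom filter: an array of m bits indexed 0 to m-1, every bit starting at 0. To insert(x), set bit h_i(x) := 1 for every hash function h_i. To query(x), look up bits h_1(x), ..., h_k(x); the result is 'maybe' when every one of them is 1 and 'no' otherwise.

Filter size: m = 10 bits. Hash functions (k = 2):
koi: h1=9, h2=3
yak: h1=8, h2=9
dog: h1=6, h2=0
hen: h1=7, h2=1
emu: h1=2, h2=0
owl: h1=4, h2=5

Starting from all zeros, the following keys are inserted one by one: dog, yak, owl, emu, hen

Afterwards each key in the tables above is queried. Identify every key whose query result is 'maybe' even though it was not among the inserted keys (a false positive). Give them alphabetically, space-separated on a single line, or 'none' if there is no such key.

Start: bits=0000000000
After insert 'dog': sets bits 0 6 -> bits=1000001000
After insert 'yak': sets bits 8 9 -> bits=1000001011
After insert 'owl': sets bits 4 5 -> bits=1000111011
After insert 'emu': sets bits 0 2 -> bits=1010111011
After insert 'hen': sets bits 1 7 -> bits=1110111111
Not inserted: koi — query each against bits=1110111111:
query koi: checks bit3=0, bit9=1 (has a 0) -> no => not a false positive
False positives (alphabetical): none

Answer: none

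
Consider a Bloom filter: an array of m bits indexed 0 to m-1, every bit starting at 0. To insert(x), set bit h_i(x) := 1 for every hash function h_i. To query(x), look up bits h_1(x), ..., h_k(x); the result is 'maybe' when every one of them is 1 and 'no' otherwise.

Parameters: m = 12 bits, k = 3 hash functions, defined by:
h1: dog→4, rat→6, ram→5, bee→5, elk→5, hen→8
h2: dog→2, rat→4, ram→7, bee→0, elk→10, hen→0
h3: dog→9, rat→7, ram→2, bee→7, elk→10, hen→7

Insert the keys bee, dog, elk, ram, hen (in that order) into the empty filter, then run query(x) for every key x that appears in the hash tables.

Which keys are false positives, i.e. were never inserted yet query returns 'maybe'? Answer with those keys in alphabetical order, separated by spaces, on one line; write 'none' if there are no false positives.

Answer: none

Derivation:
Start: bits=000000000000
After insert 'bee': sets bits 0 5 7 -> bits=100001010000
After insert 'dog': sets bits 2 4 9 -> bits=101011010100
After insert 'elk': sets bits 5 10 -> bits=101011010110
After insert 'ram': sets bits 2 5 7 -> bits=101011010110
After insert 'hen': sets bits 0 7 8 -> bits=101011011110
Not inserted: rat — query each against bits=101011011110:
query rat: checks bit4=1, bit6=0, bit7=1 (has a 0) -> no => not a false positive
False positives (alphabetical): none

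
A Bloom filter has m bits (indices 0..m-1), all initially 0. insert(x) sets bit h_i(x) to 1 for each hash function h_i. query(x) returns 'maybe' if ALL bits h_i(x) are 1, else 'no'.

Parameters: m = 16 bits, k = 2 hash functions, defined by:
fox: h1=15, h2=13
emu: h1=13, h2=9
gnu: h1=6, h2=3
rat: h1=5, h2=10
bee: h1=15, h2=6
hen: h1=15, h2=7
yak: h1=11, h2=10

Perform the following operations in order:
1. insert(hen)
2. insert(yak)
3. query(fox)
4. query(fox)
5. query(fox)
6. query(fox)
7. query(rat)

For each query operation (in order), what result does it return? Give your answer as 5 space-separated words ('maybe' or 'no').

Start: bits=0000000000000000
Op 1: insert hen -> sets bits 7 15 -> bits=0000000100000001
Op 2: insert yak -> sets bits 10 11 -> bits=0000000100110001
Op 3: query fox -> checks bit13=0, bit15=1 (has a 0) -> no
Op 4: query fox -> checks bit13=0, bit15=1 (has a 0) -> no
Op 5: query fox -> checks bit13=0, bit15=1 (has a 0) -> no
Op 6: query fox -> checks bit13=0, bit15=1 (has a 0) -> no
Op 7: query rat -> checks bit5=0, bit10=1 (has a 0) -> no
Query results in order: no no no no no

Answer: no no no no no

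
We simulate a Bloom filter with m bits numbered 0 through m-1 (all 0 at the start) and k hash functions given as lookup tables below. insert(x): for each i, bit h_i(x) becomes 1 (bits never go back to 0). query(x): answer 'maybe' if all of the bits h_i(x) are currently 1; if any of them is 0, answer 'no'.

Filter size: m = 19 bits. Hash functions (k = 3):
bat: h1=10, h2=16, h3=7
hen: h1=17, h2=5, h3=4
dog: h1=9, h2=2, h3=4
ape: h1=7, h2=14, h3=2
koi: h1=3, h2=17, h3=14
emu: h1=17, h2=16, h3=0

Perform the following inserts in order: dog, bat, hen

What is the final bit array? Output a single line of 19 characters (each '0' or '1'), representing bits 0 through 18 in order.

Answer: 0010110101100000110

Derivation:
Start: bits=0000000000000000000
After insert 'dog': sets bits 2 4 9 -> bits=0010100001000000000
After insert 'bat': sets bits 7 10 16 -> bits=0010100101100000100
After insert 'hen': sets bits 4 5 17 -> bits=0010110101100000110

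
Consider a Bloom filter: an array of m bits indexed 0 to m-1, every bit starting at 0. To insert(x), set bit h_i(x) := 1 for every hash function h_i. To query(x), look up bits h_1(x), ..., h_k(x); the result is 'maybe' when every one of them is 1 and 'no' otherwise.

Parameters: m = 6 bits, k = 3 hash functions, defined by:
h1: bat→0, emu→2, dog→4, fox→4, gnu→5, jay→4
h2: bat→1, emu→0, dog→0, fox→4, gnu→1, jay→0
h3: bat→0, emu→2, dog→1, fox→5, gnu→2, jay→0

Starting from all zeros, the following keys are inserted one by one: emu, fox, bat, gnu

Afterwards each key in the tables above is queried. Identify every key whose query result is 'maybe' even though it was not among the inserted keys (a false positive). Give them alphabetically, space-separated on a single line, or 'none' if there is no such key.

Start: bits=000000
After insert 'emu': sets bits 0 2 -> bits=101000
After insert 'fox': sets bits 4 5 -> bits=101011
After insert 'bat': sets bits 0 1 -> bits=111011
After insert 'gnu': sets bits 1 2 5 -> bits=111011
Not inserted: dog jay — query each against bits=111011:
query dog: checks bit0=1, bit1=1, bit4=1 (all 1) -> maybe => FALSE POSITIVE
query jay: checks bit0=1, bit4=1 (all 1) -> maybe => FALSE POSITIVE
False positives (alphabetical): dog jay

Answer: dog jay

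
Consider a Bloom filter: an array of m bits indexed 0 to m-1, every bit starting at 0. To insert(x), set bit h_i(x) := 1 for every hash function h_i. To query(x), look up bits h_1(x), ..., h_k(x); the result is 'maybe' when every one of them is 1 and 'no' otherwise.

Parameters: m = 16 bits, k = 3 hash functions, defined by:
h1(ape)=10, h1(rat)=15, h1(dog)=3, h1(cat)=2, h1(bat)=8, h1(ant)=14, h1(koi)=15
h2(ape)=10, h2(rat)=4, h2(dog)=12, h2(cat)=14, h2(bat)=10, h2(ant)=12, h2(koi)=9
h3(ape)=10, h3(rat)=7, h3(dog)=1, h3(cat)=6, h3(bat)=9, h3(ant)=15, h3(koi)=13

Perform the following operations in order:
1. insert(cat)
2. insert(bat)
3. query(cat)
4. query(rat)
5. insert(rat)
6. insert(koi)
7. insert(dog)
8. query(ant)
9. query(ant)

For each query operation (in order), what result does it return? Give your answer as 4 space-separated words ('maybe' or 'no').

Start: bits=0000000000000000
Op 1: insert cat -> sets bits 2 6 14 -> bits=0010001000000010
Op 2: insert bat -> sets bits 8 9 10 -> bits=0010001011100010
Op 3: query cat -> checks bit2=1, bit6=1, bit14=1 (all 1) -> maybe
Op 4: query rat -> checks bit4=0, bit7=0, bit15=0 (has a 0) -> no
Op 5: insert rat -> sets bits 4 7 15 -> bits=0010101111100011
Op 6: insert koi -> sets bits 9 13 15 -> bits=0010101111100111
Op 7: insert dog -> sets bits 1 3 12 -> bits=0111101111101111
Op 8: query ant -> checks bit12=1, bit14=1, bit15=1 (all 1) -> maybe
Op 9: query ant -> checks bit12=1, bit14=1, bit15=1 (all 1) -> maybe
Query results in order: maybe no maybe maybe

Answer: maybe no maybe maybe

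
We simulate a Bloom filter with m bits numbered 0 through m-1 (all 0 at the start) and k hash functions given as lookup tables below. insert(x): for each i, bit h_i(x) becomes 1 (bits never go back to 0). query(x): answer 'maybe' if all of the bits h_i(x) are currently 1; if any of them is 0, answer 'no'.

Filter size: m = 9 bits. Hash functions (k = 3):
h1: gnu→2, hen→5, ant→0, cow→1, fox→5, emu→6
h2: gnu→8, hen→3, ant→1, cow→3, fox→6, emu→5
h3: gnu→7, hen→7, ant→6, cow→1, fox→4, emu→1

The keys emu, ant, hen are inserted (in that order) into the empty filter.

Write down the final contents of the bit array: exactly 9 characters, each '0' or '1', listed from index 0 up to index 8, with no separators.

Start: bits=000000000
After insert 'emu': sets bits 1 5 6 -> bits=010001100
After insert 'ant': sets bits 0 1 6 -> bits=110001100
After insert 'hen': sets bits 3 5 7 -> bits=110101110

Answer: 110101110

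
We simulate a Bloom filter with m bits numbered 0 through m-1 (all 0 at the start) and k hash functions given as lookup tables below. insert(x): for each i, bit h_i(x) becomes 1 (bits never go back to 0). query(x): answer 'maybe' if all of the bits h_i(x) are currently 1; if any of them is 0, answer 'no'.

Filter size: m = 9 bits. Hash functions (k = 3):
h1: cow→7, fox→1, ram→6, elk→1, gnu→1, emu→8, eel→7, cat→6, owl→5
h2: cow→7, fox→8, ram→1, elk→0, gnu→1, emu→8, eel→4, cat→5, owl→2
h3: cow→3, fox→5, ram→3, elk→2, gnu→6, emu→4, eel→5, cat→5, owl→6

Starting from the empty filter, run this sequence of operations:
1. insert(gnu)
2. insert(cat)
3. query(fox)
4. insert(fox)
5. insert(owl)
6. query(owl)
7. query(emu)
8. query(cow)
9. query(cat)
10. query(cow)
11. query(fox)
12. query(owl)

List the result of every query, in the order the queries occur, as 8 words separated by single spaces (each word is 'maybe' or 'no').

Answer: no maybe no no maybe no maybe maybe

Derivation:
Start: bits=000000000
Op 1: insert gnu -> sets bits 1 6 -> bits=010000100
Op 2: insert cat -> sets bits 5 6 -> bits=010001100
Op 3: query fox -> checks bit1=1, bit5=1, bit8=0 (has a 0) -> no
Op 4: insert fox -> sets bits 1 5 8 -> bits=010001101
Op 5: insert owl -> sets bits 2 5 6 -> bits=011001101
Op 6: query owl -> checks bit2=1, bit5=1, bit6=1 (all 1) -> maybe
Op 7: query emu -> checks bit4=0, bit8=1 (has a 0) -> no
Op 8: query cow -> checks bit3=0, bit7=0 (has a 0) -> no
Op 9: query cat -> checks bit5=1, bit6=1 (all 1) -> maybe
Op 10: query cow -> checks bit3=0, bit7=0 (has a 0) -> no
Op 11: query fox -> checks bit1=1, bit5=1, bit8=1 (all 1) -> maybe
Op 12: query owl -> checks bit2=1, bit5=1, bit6=1 (all 1) -> maybe
Query results in order: no maybe no no maybe no maybe maybe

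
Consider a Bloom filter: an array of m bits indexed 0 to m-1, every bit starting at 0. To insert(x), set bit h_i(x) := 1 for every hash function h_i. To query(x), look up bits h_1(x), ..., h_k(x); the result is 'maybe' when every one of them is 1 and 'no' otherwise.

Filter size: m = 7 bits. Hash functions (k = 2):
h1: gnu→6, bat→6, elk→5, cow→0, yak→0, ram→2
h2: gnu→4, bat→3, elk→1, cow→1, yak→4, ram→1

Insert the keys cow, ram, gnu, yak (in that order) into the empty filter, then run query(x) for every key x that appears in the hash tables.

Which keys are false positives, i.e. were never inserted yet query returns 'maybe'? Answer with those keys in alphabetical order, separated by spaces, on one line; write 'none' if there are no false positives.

Answer: none

Derivation:
Start: bits=0000000
After insert 'cow': sets bits 0 1 -> bits=1100000
After insert 'ram': sets bits 1 2 -> bits=1110000
After insert 'gnu': sets bits 4 6 -> bits=1110101
After insert 'yak': sets bits 0 4 -> bits=1110101
Not inserted: bat elk — query each against bits=1110101:
query bat: checks bit3=0, bit6=1 (has a 0) -> no => not a false positive
query elk: checks bit1=1, bit5=0 (has a 0) -> no => not a false positive
False positives (alphabetical): none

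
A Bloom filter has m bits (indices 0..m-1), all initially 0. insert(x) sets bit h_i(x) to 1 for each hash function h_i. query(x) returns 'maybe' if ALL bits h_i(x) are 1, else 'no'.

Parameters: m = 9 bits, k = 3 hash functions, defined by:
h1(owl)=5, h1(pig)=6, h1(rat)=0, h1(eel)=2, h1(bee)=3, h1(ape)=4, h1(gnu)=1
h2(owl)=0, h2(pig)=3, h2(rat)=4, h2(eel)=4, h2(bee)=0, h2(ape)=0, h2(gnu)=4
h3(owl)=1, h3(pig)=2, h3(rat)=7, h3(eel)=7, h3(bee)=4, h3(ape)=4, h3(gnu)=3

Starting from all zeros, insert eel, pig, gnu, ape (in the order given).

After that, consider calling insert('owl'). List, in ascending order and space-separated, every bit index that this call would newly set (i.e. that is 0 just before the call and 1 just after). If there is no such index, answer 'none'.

Answer: 5

Derivation:
Start: bits=000000000
After insert 'eel': sets bits 2 4 7 -> bits=001010010
After insert 'pig': sets bits 2 3 6 -> bits=001110110
After insert 'gnu': sets bits 1 3 4 -> bits=011110110
After insert 'ape': sets bits 0 4 -> bits=111110110
insert 'owl' would touch bits 0 1 5; currently bit0=1, bit1=1, bit5=0
Bits that are 0 among those (would change 0->1): 5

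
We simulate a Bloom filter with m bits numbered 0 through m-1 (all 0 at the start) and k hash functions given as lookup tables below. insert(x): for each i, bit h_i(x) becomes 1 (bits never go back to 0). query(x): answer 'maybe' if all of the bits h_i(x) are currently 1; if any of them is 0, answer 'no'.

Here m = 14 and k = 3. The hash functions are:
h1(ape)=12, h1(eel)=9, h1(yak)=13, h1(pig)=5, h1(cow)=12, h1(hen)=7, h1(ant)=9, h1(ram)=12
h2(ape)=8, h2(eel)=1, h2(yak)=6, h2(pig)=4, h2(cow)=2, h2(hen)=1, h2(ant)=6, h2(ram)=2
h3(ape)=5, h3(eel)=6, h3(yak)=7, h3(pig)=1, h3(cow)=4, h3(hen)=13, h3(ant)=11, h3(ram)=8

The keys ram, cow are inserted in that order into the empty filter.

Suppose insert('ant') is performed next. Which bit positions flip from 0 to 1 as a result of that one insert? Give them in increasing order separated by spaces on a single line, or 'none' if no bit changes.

Answer: 6 9 11

Derivation:
Start: bits=00000000000000
After insert 'ram': sets bits 2 8 12 -> bits=00100000100010
After insert 'cow': sets bits 2 4 12 -> bits=00101000100010
insert 'ant' would touch bits 6 9 11; currently bit6=0, bit9=0, bit11=0
Bits that are 0 among those (would change 0->1): 6 9 11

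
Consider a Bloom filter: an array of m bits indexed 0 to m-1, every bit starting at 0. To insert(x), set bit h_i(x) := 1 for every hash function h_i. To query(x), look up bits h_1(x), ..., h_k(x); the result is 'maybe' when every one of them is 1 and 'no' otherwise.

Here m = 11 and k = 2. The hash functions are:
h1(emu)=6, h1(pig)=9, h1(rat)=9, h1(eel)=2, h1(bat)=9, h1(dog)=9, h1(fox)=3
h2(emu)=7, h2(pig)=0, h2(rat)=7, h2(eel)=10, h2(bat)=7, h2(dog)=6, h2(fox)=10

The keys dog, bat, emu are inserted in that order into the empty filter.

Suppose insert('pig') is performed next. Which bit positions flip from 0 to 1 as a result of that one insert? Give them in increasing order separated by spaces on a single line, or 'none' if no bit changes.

Answer: 0

Derivation:
Start: bits=00000000000
After insert 'dog': sets bits 6 9 -> bits=00000010010
After insert 'bat': sets bits 7 9 -> bits=00000011010
After insert 'emu': sets bits 6 7 -> bits=00000011010
insert 'pig' would touch bits 0 9; currently bit0=0, bit9=1
Bits that are 0 among those (would change 0->1): 0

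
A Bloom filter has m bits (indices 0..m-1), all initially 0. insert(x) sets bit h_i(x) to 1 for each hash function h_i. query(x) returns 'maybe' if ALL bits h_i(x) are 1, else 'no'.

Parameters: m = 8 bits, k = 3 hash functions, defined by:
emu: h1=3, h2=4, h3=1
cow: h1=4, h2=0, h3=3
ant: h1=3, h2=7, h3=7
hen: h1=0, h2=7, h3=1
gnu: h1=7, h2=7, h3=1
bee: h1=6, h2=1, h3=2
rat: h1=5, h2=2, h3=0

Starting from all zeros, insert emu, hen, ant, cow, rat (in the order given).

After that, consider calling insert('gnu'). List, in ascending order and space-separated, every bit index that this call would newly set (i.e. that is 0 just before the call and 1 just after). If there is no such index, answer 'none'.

Answer: none

Derivation:
Start: bits=00000000
After insert 'emu': sets bits 1 3 4 -> bits=01011000
After insert 'hen': sets bits 0 1 7 -> bits=11011001
After insert 'ant': sets bits 3 7 -> bits=11011001
After insert 'cow': sets bits 0 3 4 -> bits=11011001
After insert 'rat': sets bits 0 2 5 -> bits=11111101
insert 'gnu' would touch bits 1 7; currently bit1=1, bit7=1
Bits that are 0 among those (would change 0->1): none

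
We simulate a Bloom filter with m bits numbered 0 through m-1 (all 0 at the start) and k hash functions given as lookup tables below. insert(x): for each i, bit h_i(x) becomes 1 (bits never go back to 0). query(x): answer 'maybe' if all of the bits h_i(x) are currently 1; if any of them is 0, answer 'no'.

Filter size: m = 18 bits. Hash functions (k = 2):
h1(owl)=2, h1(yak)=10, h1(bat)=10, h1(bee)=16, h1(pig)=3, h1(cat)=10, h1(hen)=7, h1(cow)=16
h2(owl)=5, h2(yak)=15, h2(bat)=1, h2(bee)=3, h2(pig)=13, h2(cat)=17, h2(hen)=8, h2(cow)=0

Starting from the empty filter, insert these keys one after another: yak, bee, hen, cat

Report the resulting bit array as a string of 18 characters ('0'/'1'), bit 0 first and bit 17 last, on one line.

Start: bits=000000000000000000
After insert 'yak': sets bits 10 15 -> bits=000000000010000100
After insert 'bee': sets bits 3 16 -> bits=000100000010000110
After insert 'hen': sets bits 7 8 -> bits=000100011010000110
After insert 'cat': sets bits 10 17 -> bits=000100011010000111

Answer: 000100011010000111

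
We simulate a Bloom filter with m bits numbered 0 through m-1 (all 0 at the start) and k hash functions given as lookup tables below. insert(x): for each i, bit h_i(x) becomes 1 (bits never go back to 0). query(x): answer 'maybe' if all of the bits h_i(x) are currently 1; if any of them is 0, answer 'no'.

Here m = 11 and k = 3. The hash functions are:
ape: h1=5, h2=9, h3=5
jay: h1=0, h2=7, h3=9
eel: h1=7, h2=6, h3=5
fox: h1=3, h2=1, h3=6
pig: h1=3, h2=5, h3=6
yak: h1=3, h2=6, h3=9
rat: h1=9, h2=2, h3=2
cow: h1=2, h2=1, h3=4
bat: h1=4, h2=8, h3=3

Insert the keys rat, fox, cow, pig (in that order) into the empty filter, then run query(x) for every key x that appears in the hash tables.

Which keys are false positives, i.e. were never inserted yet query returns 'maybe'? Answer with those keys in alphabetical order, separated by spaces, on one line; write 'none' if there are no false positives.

Answer: ape yak

Derivation:
Start: bits=00000000000
After insert 'rat': sets bits 2 9 -> bits=00100000010
After insert 'fox': sets bits 1 3 6 -> bits=01110010010
After insert 'cow': sets bits 1 2 4 -> bits=01111010010
After insert 'pig': sets bits 3 5 6 -> bits=01111110010
Not inserted: ape bat eel jay yak — query each against bits=01111110010:
query ape: checks bit5=1, bit9=1 (all 1) -> maybe => FALSE POSITIVE
query bat: checks bit3=1, bit4=1, bit8=0 (has a 0) -> no => not a false positive
query eel: checks bit5=1, bit6=1, bit7=0 (has a 0) -> no => not a false positive
query jay: checks bit0=0, bit7=0, bit9=1 (has a 0) -> no => not a false positive
query yak: checks bit3=1, bit6=1, bit9=1 (all 1) -> maybe => FALSE POSITIVE
False positives (alphabetical): ape yak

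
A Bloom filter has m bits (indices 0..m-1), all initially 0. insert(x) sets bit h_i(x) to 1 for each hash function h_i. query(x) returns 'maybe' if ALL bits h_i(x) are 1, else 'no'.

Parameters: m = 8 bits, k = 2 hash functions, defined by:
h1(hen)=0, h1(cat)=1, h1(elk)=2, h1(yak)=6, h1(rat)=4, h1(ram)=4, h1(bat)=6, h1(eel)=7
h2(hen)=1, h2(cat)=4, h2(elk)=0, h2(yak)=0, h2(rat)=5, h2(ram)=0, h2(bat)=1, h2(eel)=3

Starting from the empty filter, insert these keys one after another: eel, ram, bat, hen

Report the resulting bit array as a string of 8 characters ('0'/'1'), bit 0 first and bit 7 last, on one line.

Start: bits=00000000
After insert 'eel': sets bits 3 7 -> bits=00010001
After insert 'ram': sets bits 0 4 -> bits=10011001
After insert 'bat': sets bits 1 6 -> bits=11011011
After insert 'hen': sets bits 0 1 -> bits=11011011

Answer: 11011011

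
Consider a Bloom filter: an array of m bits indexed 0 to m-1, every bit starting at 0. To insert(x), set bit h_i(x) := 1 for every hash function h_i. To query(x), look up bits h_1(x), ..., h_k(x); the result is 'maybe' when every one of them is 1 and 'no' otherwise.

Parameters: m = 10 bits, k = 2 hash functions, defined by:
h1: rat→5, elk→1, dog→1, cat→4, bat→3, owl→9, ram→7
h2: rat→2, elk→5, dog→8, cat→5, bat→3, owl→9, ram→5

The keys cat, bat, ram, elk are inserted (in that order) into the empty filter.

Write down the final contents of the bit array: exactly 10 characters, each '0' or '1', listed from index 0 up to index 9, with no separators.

Answer: 0101110100

Derivation:
Start: bits=0000000000
After insert 'cat': sets bits 4 5 -> bits=0000110000
After insert 'bat': sets bits 3 -> bits=0001110000
After insert 'ram': sets bits 5 7 -> bits=0001110100
After insert 'elk': sets bits 1 5 -> bits=0101110100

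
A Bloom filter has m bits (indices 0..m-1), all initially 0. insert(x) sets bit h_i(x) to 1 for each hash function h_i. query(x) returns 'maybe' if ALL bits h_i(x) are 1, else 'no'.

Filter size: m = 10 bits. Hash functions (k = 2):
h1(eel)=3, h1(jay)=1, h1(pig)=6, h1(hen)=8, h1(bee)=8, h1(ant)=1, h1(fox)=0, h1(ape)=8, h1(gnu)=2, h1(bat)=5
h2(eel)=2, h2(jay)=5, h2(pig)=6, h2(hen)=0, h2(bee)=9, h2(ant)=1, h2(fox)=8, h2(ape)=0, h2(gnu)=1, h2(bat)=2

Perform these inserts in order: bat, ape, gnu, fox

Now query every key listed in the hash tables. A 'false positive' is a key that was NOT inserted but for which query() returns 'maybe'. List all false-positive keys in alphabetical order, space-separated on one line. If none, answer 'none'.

Start: bits=0000000000
After insert 'bat': sets bits 2 5 -> bits=0010010000
After insert 'ape': sets bits 0 8 -> bits=1010010010
After insert 'gnu': sets bits 1 2 -> bits=1110010010
After insert 'fox': sets bits 0 8 -> bits=1110010010
Not inserted: ant bee eel hen jay pig — query each against bits=1110010010:
query ant: checks bit1=1 (all 1) -> maybe => FALSE POSITIVE
query bee: checks bit8=1, bit9=0 (has a 0) -> no => not a false positive
query eel: checks bit2=1, bit3=0 (has a 0) -> no => not a false positive
query hen: checks bit0=1, bit8=1 (all 1) -> maybe => FALSE POSITIVE
query jay: checks bit1=1, bit5=1 (all 1) -> maybe => FALSE POSITIVE
query pig: checks bit6=0 (has a 0) -> no => not a false positive
False positives (alphabetical): ant hen jay

Answer: ant hen jay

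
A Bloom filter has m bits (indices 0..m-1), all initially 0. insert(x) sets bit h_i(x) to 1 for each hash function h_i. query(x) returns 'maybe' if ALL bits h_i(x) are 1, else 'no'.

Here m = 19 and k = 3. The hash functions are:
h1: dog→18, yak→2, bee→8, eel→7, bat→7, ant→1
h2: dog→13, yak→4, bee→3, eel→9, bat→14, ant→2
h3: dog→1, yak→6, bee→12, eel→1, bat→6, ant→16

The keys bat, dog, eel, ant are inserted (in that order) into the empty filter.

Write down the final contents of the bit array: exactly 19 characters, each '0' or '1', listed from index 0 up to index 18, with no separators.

Answer: 0110001101000110101

Derivation:
Start: bits=0000000000000000000
After insert 'bat': sets bits 6 7 14 -> bits=0000001100000010000
After insert 'dog': sets bits 1 13 18 -> bits=0100001100000110001
After insert 'eel': sets bits 1 7 9 -> bits=0100001101000110001
After insert 'ant': sets bits 1 2 16 -> bits=0110001101000110101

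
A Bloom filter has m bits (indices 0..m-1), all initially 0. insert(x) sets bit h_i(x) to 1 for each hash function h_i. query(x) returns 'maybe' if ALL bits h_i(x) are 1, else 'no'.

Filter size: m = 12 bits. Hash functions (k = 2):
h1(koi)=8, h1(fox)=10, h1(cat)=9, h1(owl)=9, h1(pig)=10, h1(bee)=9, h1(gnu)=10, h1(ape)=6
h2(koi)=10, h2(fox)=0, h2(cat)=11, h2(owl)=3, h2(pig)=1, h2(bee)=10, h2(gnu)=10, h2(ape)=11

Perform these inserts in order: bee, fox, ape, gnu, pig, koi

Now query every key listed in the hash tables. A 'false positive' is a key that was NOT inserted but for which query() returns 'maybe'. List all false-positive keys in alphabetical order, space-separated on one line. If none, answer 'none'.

Start: bits=000000000000
After insert 'bee': sets bits 9 10 -> bits=000000000110
After insert 'fox': sets bits 0 10 -> bits=100000000110
After insert 'ape': sets bits 6 11 -> bits=100000100111
After insert 'gnu': sets bits 10 -> bits=100000100111
After insert 'pig': sets bits 1 10 -> bits=110000100111
After insert 'koi': sets bits 8 10 -> bits=110000101111
Not inserted: cat owl — query each against bits=110000101111:
query cat: checks bit9=1, bit11=1 (all 1) -> maybe => FALSE POSITIVE
query owl: checks bit3=0, bit9=1 (has a 0) -> no => not a false positive
False positives (alphabetical): cat

Answer: cat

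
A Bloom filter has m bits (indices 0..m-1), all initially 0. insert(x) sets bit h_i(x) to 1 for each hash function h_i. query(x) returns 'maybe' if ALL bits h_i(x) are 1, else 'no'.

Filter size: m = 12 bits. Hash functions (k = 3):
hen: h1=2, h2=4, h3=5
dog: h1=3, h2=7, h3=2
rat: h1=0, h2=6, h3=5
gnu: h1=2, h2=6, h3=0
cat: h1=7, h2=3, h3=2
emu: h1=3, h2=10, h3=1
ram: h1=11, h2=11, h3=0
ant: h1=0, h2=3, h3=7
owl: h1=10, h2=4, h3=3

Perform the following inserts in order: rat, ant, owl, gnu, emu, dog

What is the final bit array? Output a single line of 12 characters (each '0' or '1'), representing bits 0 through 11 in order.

Answer: 111111110010

Derivation:
Start: bits=000000000000
After insert 'rat': sets bits 0 5 6 -> bits=100001100000
After insert 'ant': sets bits 0 3 7 -> bits=100101110000
After insert 'owl': sets bits 3 4 10 -> bits=100111110010
After insert 'gnu': sets bits 0 2 6 -> bits=101111110010
After insert 'emu': sets bits 1 3 10 -> bits=111111110010
After insert 'dog': sets bits 2 3 7 -> bits=111111110010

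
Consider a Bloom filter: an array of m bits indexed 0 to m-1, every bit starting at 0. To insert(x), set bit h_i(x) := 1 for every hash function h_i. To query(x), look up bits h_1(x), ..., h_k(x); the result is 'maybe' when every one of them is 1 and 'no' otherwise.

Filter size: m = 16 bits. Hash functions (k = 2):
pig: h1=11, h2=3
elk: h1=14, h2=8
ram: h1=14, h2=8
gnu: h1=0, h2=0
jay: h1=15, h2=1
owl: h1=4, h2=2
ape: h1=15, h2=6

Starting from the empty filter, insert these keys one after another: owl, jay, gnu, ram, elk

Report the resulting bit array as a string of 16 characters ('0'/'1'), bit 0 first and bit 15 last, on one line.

Start: bits=0000000000000000
After insert 'owl': sets bits 2 4 -> bits=0010100000000000
After insert 'jay': sets bits 1 15 -> bits=0110100000000001
After insert 'gnu': sets bits 0 -> bits=1110100000000001
After insert 'ram': sets bits 8 14 -> bits=1110100010000011
After insert 'elk': sets bits 8 14 -> bits=1110100010000011

Answer: 1110100010000011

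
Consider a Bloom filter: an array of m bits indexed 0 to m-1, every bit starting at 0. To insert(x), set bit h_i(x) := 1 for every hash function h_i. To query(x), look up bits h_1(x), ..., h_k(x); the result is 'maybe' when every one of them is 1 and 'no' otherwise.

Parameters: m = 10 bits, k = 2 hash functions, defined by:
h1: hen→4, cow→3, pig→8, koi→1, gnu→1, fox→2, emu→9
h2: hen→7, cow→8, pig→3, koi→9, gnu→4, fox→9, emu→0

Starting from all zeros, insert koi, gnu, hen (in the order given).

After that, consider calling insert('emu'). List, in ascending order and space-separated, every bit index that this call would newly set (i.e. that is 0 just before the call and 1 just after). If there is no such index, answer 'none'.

Start: bits=0000000000
After insert 'koi': sets bits 1 9 -> bits=0100000001
After insert 'gnu': sets bits 1 4 -> bits=0100100001
After insert 'hen': sets bits 4 7 -> bits=0100100101
insert 'emu' would touch bits 0 9; currently bit0=0, bit9=1
Bits that are 0 among those (would change 0->1): 0

Answer: 0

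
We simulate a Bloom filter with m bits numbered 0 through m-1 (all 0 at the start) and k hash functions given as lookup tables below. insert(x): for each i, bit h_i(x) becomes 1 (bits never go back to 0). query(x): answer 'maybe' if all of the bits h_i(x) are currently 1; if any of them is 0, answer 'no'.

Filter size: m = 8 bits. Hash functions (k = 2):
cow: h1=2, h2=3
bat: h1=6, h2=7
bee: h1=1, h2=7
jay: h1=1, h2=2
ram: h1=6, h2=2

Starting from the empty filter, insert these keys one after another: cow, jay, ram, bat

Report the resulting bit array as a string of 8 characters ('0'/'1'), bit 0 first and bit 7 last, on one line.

Answer: 01110011

Derivation:
Start: bits=00000000
After insert 'cow': sets bits 2 3 -> bits=00110000
After insert 'jay': sets bits 1 2 -> bits=01110000
After insert 'ram': sets bits 2 6 -> bits=01110010
After insert 'bat': sets bits 6 7 -> bits=01110011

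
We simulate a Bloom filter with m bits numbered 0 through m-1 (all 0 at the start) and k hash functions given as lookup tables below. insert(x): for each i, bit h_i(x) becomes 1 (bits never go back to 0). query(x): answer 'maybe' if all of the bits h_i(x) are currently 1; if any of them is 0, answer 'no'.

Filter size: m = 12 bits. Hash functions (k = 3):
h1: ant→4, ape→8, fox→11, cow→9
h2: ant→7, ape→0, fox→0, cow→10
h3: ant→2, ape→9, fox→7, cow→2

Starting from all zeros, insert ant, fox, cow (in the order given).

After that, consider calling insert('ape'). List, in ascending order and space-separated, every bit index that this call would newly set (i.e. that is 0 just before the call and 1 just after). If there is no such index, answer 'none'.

Answer: 8

Derivation:
Start: bits=000000000000
After insert 'ant': sets bits 2 4 7 -> bits=001010010000
After insert 'fox': sets bits 0 7 11 -> bits=101010010001
After insert 'cow': sets bits 2 9 10 -> bits=101010010111
insert 'ape' would touch bits 0 8 9; currently bit0=1, bit8=0, bit9=1
Bits that are 0 among those (would change 0->1): 8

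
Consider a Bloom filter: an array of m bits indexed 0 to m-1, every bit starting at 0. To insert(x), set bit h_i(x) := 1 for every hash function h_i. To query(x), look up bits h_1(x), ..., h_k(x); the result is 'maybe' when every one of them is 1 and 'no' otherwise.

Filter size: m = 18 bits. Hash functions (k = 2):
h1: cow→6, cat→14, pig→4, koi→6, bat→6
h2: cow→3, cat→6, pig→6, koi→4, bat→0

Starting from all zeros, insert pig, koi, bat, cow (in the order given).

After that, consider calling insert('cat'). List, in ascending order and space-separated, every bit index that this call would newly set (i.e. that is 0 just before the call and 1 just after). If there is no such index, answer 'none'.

Start: bits=000000000000000000
After insert 'pig': sets bits 4 6 -> bits=000010100000000000
After insert 'koi': sets bits 4 6 -> bits=000010100000000000
After insert 'bat': sets bits 0 6 -> bits=100010100000000000
After insert 'cow': sets bits 3 6 -> bits=100110100000000000
insert 'cat' would touch bits 6 14; currently bit6=1, bit14=0
Bits that are 0 among those (would change 0->1): 14

Answer: 14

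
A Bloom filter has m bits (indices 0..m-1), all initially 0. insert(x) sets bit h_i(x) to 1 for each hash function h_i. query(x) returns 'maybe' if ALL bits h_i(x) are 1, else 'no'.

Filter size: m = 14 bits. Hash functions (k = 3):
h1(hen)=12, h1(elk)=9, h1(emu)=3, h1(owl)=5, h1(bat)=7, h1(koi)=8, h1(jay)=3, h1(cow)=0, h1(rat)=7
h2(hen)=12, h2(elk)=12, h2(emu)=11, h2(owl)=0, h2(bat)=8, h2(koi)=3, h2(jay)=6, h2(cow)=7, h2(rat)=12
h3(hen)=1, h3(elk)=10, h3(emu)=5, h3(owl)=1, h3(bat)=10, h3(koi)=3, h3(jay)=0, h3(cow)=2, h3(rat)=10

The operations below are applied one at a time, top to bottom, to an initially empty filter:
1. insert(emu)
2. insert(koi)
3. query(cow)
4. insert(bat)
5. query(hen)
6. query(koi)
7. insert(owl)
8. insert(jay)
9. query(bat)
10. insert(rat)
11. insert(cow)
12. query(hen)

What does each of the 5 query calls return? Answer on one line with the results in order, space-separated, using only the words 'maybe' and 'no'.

Answer: no no maybe maybe maybe

Derivation:
Start: bits=00000000000000
Op 1: insert emu -> sets bits 3 5 11 -> bits=00010100000100
Op 2: insert koi -> sets bits 3 8 -> bits=00010100100100
Op 3: query cow -> checks bit0=0, bit2=0, bit7=0 (has a 0) -> no
Op 4: insert bat -> sets bits 7 8 10 -> bits=00010101101100
Op 5: query hen -> checks bit1=0, bit12=0 (has a 0) -> no
Op 6: query koi -> checks bit3=1, bit8=1 (all 1) -> maybe
Op 7: insert owl -> sets bits 0 1 5 -> bits=11010101101100
Op 8: insert jay -> sets bits 0 3 6 -> bits=11010111101100
Op 9: query bat -> checks bit7=1, bit8=1, bit10=1 (all 1) -> maybe
Op 10: insert rat -> sets bits 7 10 12 -> bits=11010111101110
Op 11: insert cow -> sets bits 0 2 7 -> bits=11110111101110
Op 12: query hen -> checks bit1=1, bit12=1 (all 1) -> maybe
Query results in order: no no maybe maybe maybe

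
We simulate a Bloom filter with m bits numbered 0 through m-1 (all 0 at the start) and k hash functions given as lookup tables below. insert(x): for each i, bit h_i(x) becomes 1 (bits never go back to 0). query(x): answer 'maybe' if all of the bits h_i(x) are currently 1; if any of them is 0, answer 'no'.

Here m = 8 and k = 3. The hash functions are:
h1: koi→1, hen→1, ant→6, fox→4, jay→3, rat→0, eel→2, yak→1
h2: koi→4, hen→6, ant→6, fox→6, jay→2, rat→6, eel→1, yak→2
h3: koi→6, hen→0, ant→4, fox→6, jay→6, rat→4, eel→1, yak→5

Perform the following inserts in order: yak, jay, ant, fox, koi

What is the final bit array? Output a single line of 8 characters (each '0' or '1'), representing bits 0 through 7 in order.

Answer: 01111110

Derivation:
Start: bits=00000000
After insert 'yak': sets bits 1 2 5 -> bits=01100100
After insert 'jay': sets bits 2 3 6 -> bits=01110110
After insert 'ant': sets bits 4 6 -> bits=01111110
After insert 'fox': sets bits 4 6 -> bits=01111110
After insert 'koi': sets bits 1 4 6 -> bits=01111110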